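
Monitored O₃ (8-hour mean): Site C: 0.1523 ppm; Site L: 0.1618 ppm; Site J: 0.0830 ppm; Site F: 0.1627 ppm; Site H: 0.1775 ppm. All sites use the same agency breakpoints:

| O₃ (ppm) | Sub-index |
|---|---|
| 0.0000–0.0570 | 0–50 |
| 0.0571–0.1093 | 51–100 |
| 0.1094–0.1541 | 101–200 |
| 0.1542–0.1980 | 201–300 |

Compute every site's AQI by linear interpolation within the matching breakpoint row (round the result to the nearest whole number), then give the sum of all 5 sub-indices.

963

Site C: row 0.1094–0.1541 (AQI 101–200). (200−101)·(0.1523−0.1094)/(0.1541−0.1094) + 101 = 99·0.0429/0.0447 + 101 ≈ 196.01 → 196.
Site L: 0.1618 ∈ [0.1542, 0.1980] ↔ index [201, 300].
201 + (0.1618−0.1542)·(300−201)/(0.1980−0.1542) = 201 + 0.0076·99/0.0438 ≈ 218.18, so AQI = 218.
Site J: row 0.0571–0.1093 (AQI 51–100). (100−51)·(0.0830−0.0571)/(0.1093−0.0571) + 51 = 49·0.0259/0.0522 + 51 ≈ 75.31 → 75.
Site F 0.1627: bracket 0.1542–0.1980 → index 201–300; slope 99/0.0438, offset 0.0085.
AQI = 201 + 99/0.0438·0.0085 ≈ 220.21 ⇒ 220.
Site H 0.1775: bracket 0.1542–0.1980 → index 201–300; slope 99/0.0438, offset 0.0233.
AQI = 201 + 99/0.0438·0.0233 ≈ 253.66 ⇒ 254.
AQIs: Site C=196, Site L=218, Site J=75, Site F=220, Site H=254. Sum = 196 + 218 + 75 + 220 + 254 = 963.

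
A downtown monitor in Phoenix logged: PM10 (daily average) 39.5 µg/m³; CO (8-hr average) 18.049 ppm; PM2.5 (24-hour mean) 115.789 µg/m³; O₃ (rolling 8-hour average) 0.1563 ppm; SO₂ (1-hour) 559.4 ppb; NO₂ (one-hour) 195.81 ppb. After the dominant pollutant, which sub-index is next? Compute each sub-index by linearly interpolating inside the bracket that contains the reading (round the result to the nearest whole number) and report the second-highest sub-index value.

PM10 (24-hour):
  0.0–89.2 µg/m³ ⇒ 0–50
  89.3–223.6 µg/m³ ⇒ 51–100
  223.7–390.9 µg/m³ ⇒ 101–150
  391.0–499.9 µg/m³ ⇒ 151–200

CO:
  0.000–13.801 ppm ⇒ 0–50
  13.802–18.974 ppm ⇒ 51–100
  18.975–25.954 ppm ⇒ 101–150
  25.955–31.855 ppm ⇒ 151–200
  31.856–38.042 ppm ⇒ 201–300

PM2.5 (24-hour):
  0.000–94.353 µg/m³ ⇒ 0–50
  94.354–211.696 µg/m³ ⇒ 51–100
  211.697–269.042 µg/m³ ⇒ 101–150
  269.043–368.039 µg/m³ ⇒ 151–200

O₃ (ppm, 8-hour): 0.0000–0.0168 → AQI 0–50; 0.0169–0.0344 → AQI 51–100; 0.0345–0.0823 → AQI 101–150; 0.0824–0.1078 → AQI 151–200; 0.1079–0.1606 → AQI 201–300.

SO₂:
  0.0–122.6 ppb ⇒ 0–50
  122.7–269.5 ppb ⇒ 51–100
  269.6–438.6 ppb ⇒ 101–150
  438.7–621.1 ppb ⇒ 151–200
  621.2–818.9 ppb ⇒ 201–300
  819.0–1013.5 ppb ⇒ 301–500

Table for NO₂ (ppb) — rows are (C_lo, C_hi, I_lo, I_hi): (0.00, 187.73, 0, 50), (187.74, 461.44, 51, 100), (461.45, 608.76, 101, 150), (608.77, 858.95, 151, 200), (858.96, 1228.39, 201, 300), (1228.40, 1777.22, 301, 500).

183

PM10: 39.5 ∈ [0.0, 89.2] ↔ index [0, 50].
0 + (39.5−0.0)·(50−0)/(89.2−0.0) = 0 + 39.5·50/89.2 ≈ 22.14, so AQI = 22.
CO: row 13.802–18.974 (AQI 51–100). (100−51)·(18.049−13.802)/(18.974−13.802) + 51 = 49·4.247/5.172 + 51 ≈ 91.24 → 91.
PM2.5: 115.789 ∈ [94.354, 211.696] ↔ index [51, 100].
51 + (115.789−94.354)·(100−51)/(211.696−94.354) = 51 + 21.435·49/117.342 ≈ 59.95, so AQI = 60.
O₃ 0.1563: bracket 0.1079–0.1606 → index 201–300; slope 99/0.0527, offset 0.0484.
AQI = 201 + 99/0.0527·0.0484 ≈ 291.92 ⇒ 292.
SO₂ 559.4: bracket 438.7–621.1 → index 151–200; slope 49/182.4, offset 120.7.
AQI = 151 + 49/182.4·120.7 ≈ 183.42 ⇒ 183.
NO₂ 195.81: bracket 187.74–461.44 → index 51–100; slope 49/273.70, offset 8.07.
AQI = 51 + 49/273.70·8.07 ≈ 52.44 ⇒ 52.
Sub-indices: PM10→22, CO→91, PM2.5→60, O₃→292, SO₂→183, NO₂→52. Ranked high→low: 292, 183, 91, 60, 52, 22. Second-highest sub-index = 183.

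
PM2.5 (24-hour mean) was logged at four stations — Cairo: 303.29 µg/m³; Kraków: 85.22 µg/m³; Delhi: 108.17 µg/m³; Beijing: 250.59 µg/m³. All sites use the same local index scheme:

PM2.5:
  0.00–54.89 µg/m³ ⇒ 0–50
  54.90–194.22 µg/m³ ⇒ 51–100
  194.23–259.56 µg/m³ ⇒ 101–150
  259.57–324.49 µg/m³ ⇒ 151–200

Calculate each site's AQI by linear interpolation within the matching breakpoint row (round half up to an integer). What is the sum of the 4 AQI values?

Cairo: 303.29 ∈ [259.57, 324.49] ↔ index [151, 200].
151 + (303.29−259.57)·(200−151)/(324.49−259.57) = 151 + 43.72·49/64.92 ≈ 184.00, so AQI = 184.
Kraków: 85.22 lies in 54.90–194.22, so I_lo=51, I_hi=100, C_lo=54.90, C_hi=194.22.
(100−51)/(194.22−54.90) × (85.22−54.90) + 51 = 49/139.32 × 30.32 + 51 ≈ 61.66 → 62.
Delhi: row 54.90–194.22 (AQI 51–100). (100−51)·(108.17−54.90)/(194.22−54.90) + 51 = 49·53.27/139.32 + 51 ≈ 69.74 → 70.
Beijing: 250.59 ∈ [194.23, 259.56] ↔ index [101, 150].
101 + (250.59−194.23)·(150−101)/(259.56−194.23) = 101 + 56.36·49/65.33 ≈ 143.27, so AQI = 143.
AQIs: Cairo=184, Kraków=62, Delhi=70, Beijing=143. Sum = 184 + 62 + 70 + 143 = 459.

459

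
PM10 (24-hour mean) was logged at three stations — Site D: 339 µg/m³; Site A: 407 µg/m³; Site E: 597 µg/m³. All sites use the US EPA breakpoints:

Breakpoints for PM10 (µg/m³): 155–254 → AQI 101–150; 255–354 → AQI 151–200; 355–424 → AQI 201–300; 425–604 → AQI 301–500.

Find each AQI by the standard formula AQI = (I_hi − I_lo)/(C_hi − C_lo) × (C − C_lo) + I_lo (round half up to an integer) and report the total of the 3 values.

Site D: row 255–354 (AQI 151–200). (200−151)·(339−255)/(354−255) + 151 = 49·84/99 + 151 ≈ 192.58 → 193.
Site A: 407 lies in 355–424, so I_lo=201, I_hi=300, C_lo=355, C_hi=424.
(300−201)/(424−355) × (407−355) + 201 = 99/69 × 52 + 201 ≈ 275.61 → 276.
Site E 597: bracket 425–604 → index 301–500; slope 199/179, offset 172.
AQI = 301 + 199/179·172 ≈ 492.22 ⇒ 492.
AQIs: Site D=193, Site A=276, Site E=492. Sum = 193 + 276 + 492 = 961.

961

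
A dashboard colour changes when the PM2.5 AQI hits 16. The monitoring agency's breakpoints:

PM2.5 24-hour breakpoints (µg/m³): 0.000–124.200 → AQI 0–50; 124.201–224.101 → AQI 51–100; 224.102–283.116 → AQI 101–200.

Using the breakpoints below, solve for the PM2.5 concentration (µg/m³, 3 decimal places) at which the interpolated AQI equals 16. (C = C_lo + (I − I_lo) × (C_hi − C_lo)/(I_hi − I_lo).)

AQI 16 lies in the 0–50 band, which corresponds to 0.000–124.200 µg/m³.
C = 0.000 + (16−0)×(124.200−0.000)/(50−0) = 0.000 + 16×124.200/50 ≈ 39.74400 µg/m³ → 39.744 µg/m³ to 3 dp.

39.744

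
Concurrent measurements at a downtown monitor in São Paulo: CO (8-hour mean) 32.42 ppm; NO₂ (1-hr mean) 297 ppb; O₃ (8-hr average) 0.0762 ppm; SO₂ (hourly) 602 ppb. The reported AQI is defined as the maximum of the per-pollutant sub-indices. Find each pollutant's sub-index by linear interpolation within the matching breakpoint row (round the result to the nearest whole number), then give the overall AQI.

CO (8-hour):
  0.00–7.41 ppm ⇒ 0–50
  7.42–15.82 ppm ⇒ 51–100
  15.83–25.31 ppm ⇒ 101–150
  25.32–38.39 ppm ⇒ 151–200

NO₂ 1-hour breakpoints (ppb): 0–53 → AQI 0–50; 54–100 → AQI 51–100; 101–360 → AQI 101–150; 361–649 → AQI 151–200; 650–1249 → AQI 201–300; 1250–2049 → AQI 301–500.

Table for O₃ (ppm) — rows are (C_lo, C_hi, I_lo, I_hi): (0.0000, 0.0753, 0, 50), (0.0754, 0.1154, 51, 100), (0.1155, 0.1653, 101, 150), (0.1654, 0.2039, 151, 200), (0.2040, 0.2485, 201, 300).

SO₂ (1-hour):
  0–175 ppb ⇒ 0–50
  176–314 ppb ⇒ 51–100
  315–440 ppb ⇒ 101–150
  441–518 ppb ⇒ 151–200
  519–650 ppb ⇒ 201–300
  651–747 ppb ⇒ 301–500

CO: row 25.32–38.39 (AQI 151–200). (200−151)·(32.42−25.32)/(38.39−25.32) + 151 = 49·7.10/13.07 + 151 ≈ 177.62 → 178.
NO₂: 297 lies in 101–360, so I_lo=101, I_hi=150, C_lo=101, C_hi=360.
(150−101)/(360−101) × (297−101) + 101 = 49/259 × 196 + 101 ≈ 138.08 → 138.
O₃: 0.0762 lies in 0.0754–0.1154, so I_lo=51, I_hi=100, C_lo=0.0754, C_hi=0.1154.
(100−51)/(0.1154−0.0754) × (0.0762−0.0754) + 51 = 49/0.0400 × 0.0008 + 51 ≈ 51.98 → 52.
SO₂: 602 ∈ [519, 650] ↔ index [201, 300].
201 + (602−519)·(300−201)/(650−519) = 201 + 83·99/131 ≈ 263.73, so AQI = 264.
Sub-indices: CO→178, NO₂→138, O₃→52, SO₂→264. Overall AQI = max = 264; dominant pollutant is SO₂.

264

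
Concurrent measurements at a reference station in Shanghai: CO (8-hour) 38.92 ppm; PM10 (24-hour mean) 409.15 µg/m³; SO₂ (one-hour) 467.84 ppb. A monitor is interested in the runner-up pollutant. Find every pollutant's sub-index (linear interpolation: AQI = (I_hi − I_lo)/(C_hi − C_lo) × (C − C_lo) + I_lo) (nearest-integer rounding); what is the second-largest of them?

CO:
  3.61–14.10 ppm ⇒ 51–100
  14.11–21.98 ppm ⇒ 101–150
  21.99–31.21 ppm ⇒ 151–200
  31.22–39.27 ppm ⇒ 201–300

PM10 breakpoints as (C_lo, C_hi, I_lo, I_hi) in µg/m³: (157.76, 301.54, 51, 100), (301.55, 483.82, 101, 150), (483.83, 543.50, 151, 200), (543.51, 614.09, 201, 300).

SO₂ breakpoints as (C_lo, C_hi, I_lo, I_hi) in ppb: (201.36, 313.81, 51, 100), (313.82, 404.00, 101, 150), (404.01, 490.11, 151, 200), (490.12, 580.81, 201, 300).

187

CO 38.92: bracket 31.22–39.27 → index 201–300; slope 99/8.05, offset 7.70.
AQI = 201 + 99/8.05·7.70 ≈ 295.70 ⇒ 296.
PM10: 409.15 ∈ [301.55, 483.82] ↔ index [101, 150].
101 + (409.15−301.55)·(150−101)/(483.82−301.55) = 101 + 107.60·49/182.27 ≈ 129.93, so AQI = 130.
SO₂: row 404.01–490.11 (AQI 151–200). (200−151)·(467.84−404.01)/(490.11−404.01) + 151 = 49·63.83/86.10 + 151 ≈ 187.33 → 187.
Sub-indices: CO→296, PM10→130, SO₂→187. Ranked high→low: 296, 187, 130. Second-highest sub-index = 187.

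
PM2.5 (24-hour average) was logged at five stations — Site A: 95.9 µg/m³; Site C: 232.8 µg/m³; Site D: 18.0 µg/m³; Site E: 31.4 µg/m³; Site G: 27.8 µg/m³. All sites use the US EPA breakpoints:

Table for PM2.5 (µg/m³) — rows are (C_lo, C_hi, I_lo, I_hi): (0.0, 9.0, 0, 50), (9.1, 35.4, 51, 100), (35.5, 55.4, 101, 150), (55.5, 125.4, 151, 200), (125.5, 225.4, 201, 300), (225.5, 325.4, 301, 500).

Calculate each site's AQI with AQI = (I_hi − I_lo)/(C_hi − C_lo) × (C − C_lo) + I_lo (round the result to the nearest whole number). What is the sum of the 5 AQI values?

Site A: 95.9 ∈ [55.5, 125.4] ↔ index [151, 200].
151 + (95.9−55.5)·(200−151)/(125.4−55.5) = 151 + 40.4·49/69.9 ≈ 179.32, so AQI = 179.
Site C 232.8: bracket 225.5–325.4 → index 301–500; slope 199/99.9, offset 7.3.
AQI = 301 + 199/99.9·7.3 ≈ 315.54 ⇒ 316.
Site D 18.0: bracket 9.1–35.4 → index 51–100; slope 49/26.3, offset 8.9.
AQI = 51 + 49/26.3·8.9 ≈ 67.58 ⇒ 68.
Site E: row 9.1–35.4 (AQI 51–100). (100−51)·(31.4−9.1)/(35.4−9.1) + 51 = 49·22.3/26.3 + 51 ≈ 92.55 → 93.
Site G: 27.8 ∈ [9.1, 35.4] ↔ index [51, 100].
51 + (27.8−9.1)·(100−51)/(35.4−9.1) = 51 + 18.7·49/26.3 ≈ 85.84, so AQI = 86.
AQIs: Site A=179, Site C=316, Site D=68, Site E=93, Site G=86. Sum = 179 + 316 + 68 + 93 + 86 = 742.

742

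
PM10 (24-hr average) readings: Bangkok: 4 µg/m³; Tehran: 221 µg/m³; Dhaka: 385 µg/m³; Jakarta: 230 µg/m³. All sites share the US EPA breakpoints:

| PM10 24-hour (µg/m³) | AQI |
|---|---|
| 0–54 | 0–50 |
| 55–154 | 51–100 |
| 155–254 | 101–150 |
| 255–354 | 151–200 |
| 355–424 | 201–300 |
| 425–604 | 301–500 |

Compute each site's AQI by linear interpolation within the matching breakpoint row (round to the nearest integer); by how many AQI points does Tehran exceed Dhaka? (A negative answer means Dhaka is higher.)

-110

Bangkok: 4 ∈ [0, 54] ↔ index [0, 50].
0 + (4−0)·(50−0)/(54−0) = 0 + 4·50/54 ≈ 3.70, so AQI = 4.
Tehran: 221 lies in 155–254, so I_lo=101, I_hi=150, C_lo=155, C_hi=254.
(150−101)/(254−155) × (221−155) + 101 = 49/99 × 66 + 101 ≈ 133.67 → 134.
Dhaka: 385 lies in 355–424, so I_lo=201, I_hi=300, C_lo=355, C_hi=424.
(300−201)/(424−355) × (385−355) + 201 = 99/69 × 30 + 201 ≈ 244.04 → 244.
Jakarta: row 155–254 (AQI 101–150). (150−101)·(230−155)/(254−155) + 101 = 49·75/99 + 101 ≈ 138.12 → 138.
AQIs: Bangkok=4, Tehran=134, Dhaka=244, Jakarta=138. Tehran (134) − Dhaka (244) = -110.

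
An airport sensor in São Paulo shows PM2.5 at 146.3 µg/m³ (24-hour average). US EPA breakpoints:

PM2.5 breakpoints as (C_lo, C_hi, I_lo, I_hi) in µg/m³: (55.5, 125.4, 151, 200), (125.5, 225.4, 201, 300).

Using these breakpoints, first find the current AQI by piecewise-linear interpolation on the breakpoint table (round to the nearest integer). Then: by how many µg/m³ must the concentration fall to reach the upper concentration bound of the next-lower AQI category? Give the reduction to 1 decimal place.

20.9

PM2.5: 146.3 ∈ [125.5, 225.4] ↔ index [201, 300].
201 + (146.3−125.5)·(300−201)/(225.4−125.5) = 201 + 20.8·99/99.9 ≈ 221.61, so AQI = 222.
Current AQI 222 is in the Very Unhealthy range (201–300). The next-lower category tops out at AQI 200, whose upper concentration bound is 125.4 µg/m³.
Reduction needed = 146.3 − 125.4 = 20.9 µg/m³.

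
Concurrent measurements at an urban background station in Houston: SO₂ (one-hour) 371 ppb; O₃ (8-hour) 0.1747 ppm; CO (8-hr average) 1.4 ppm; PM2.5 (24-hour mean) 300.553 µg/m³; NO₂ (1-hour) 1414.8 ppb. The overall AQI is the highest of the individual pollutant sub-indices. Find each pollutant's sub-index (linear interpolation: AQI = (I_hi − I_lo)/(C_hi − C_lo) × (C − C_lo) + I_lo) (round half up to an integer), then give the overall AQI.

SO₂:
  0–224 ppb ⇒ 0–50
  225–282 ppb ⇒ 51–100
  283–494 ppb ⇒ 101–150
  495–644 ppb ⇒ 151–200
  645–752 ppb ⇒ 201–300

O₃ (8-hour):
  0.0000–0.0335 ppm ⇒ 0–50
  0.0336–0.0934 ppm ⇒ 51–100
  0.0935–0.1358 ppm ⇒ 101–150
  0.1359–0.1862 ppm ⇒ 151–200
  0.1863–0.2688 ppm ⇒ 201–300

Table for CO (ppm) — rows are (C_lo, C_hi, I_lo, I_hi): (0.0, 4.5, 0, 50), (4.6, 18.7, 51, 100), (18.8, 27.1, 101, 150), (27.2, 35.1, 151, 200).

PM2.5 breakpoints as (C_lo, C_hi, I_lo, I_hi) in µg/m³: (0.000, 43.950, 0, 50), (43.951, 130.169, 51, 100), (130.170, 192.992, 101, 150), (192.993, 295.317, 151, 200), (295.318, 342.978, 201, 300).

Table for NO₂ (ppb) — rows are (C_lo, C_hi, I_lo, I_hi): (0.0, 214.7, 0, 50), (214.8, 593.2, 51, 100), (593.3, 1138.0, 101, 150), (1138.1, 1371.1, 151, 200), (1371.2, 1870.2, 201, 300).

212

SO₂ 371: bracket 283–494 → index 101–150; slope 49/211, offset 88.
AQI = 101 + 49/211·88 ≈ 121.44 ⇒ 121.
O₃ 0.1747: bracket 0.1359–0.1862 → index 151–200; slope 49/0.0503, offset 0.0388.
AQI = 151 + 49/0.0503·0.0388 ≈ 188.80 ⇒ 189.
CO: 1.4 lies in 0.0–4.5, so I_lo=0, I_hi=50, C_lo=0.0, C_hi=4.5.
(50−0)/(4.5−0.0) × (1.4−0.0) + 0 = 50/4.5 × 1.4 + 0 ≈ 15.56 → 16.
PM2.5: row 295.318–342.978 (AQI 201–300). (300−201)·(300.553−295.318)/(342.978−295.318) + 201 = 99·5.235/47.660 + 201 ≈ 211.87 → 212.
NO₂ 1414.8: bracket 1371.2–1870.2 → index 201–300; slope 99/499.0, offset 43.6.
AQI = 201 + 99/499.0·43.6 ≈ 209.65 ⇒ 210.
Sub-indices: SO₂→121, O₃→189, CO→16, PM2.5→212, NO₂→210. Overall AQI = max = 212; dominant pollutant is PM2.5.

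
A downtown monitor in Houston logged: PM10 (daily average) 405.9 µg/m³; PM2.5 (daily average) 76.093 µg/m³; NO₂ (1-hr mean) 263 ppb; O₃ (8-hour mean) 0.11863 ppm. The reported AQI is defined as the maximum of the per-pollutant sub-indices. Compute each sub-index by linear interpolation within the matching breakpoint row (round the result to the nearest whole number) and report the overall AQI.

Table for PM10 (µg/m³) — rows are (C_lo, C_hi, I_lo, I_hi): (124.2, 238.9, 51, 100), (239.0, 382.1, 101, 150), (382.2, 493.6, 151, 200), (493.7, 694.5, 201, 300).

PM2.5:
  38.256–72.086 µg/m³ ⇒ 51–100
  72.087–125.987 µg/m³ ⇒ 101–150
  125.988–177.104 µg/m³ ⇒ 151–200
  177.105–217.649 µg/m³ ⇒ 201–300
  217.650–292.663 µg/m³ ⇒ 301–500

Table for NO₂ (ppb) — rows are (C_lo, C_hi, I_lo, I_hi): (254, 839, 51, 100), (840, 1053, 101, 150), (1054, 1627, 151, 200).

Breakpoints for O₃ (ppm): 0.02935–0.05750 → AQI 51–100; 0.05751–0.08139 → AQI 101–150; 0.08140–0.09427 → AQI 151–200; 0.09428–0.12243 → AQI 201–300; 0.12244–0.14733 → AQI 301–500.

PM10: 405.9 lies in 382.2–493.6, so I_lo=151, I_hi=200, C_lo=382.2, C_hi=493.6.
(200−151)/(493.6−382.2) × (405.9−382.2) + 151 = 49/111.4 × 23.7 + 151 ≈ 161.42 → 161.
PM2.5: 76.093 lies in 72.087–125.987, so I_lo=101, I_hi=150, C_lo=72.087, C_hi=125.987.
(150−101)/(125.987−72.087) × (76.093−72.087) + 101 = 49/53.900 × 4.006 + 101 ≈ 104.64 → 105.
NO₂: 263 lies in 254–839, so I_lo=51, I_hi=100, C_lo=254, C_hi=839.
(100−51)/(839−254) × (263−254) + 51 = 49/585 × 9 + 51 ≈ 51.75 → 52.
O₃: row 0.09428–0.12243 (AQI 201–300). (300−201)·(0.11863−0.09428)/(0.12243−0.09428) + 201 = 99·0.02435/0.02815 + 201 ≈ 286.64 → 287.
Sub-indices: PM10→161, PM2.5→105, NO₂→52, O₃→287. Overall AQI = max = 287; dominant pollutant is O₃.

287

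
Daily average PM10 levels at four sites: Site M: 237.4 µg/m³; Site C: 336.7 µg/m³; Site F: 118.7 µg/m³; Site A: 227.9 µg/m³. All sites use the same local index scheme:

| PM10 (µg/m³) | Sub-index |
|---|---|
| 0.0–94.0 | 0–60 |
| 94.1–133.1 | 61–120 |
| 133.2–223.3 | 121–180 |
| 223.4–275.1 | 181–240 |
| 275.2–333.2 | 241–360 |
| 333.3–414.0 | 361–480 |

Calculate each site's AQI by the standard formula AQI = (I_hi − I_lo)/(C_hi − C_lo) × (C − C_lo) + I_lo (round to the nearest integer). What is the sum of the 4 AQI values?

847

Site M: 237.4 lies in 223.4–275.1, so I_lo=181, I_hi=240, C_lo=223.4, C_hi=275.1.
(240−181)/(275.1−223.4) × (237.4−223.4) + 181 = 59/51.7 × 14.0 + 181 ≈ 196.98 → 197.
Site C: row 333.3–414.0 (AQI 361–480). (480−361)·(336.7−333.3)/(414.0−333.3) + 361 = 119·3.4/80.7 + 361 ≈ 366.01 → 366.
Site F: 118.7 ∈ [94.1, 133.1] ↔ index [61, 120].
61 + (118.7−94.1)·(120−61)/(133.1−94.1) = 61 + 24.6·59/39.0 ≈ 98.22, so AQI = 98.
Site A: 227.9 lies in 223.4–275.1, so I_lo=181, I_hi=240, C_lo=223.4, C_hi=275.1.
(240−181)/(275.1−223.4) × (227.9−223.4) + 181 = 59/51.7 × 4.5 + 181 ≈ 186.14 → 186.
AQIs: Site M=197, Site C=366, Site F=98, Site A=186. Sum = 197 + 366 + 98 + 186 = 847.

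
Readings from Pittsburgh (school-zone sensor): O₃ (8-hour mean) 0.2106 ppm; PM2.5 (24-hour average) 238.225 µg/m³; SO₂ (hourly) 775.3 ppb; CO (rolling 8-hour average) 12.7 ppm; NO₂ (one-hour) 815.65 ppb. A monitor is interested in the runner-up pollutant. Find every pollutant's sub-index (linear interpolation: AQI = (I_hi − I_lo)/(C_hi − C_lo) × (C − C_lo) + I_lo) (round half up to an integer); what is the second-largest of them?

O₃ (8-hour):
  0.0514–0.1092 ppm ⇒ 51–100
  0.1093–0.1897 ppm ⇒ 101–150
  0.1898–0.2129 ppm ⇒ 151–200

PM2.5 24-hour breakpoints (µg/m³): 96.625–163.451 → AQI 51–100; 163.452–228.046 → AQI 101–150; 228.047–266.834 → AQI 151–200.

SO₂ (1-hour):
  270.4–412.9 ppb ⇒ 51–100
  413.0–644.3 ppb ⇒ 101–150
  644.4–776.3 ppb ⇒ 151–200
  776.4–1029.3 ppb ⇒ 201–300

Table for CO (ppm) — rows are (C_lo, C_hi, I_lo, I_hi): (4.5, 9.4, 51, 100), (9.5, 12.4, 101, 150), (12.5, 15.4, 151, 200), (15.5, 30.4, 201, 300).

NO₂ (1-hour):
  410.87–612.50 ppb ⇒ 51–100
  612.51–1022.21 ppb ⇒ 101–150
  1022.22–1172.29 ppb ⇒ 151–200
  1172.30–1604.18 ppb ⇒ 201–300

195

O₃ 0.2106: bracket 0.1898–0.2129 → index 151–200; slope 49/0.0231, offset 0.0208.
AQI = 151 + 49/0.0231·0.0208 ≈ 195.12 ⇒ 195.
PM2.5: 238.225 lies in 228.047–266.834, so I_lo=151, I_hi=200, C_lo=228.047, C_hi=266.834.
(200−151)/(266.834−228.047) × (238.225−228.047) + 151 = 49/38.787 × 10.178 + 151 ≈ 163.86 → 164.
SO₂: 775.3 lies in 644.4–776.3, so I_lo=151, I_hi=200, C_lo=644.4, C_hi=776.3.
(200−151)/(776.3−644.4) × (775.3−644.4) + 151 = 49/131.9 × 130.9 + 151 ≈ 199.63 → 200.
CO: row 12.5–15.4 (AQI 151–200). (200−151)·(12.7−12.5)/(15.4−12.5) + 151 = 49·0.2/2.9 + 151 ≈ 154.38 → 154.
NO₂ 815.65: bracket 612.51–1022.21 → index 101–150; slope 49/409.70, offset 203.14.
AQI = 101 + 49/409.70·203.14 ≈ 125.30 ⇒ 125.
Sub-indices: O₃→195, PM2.5→164, SO₂→200, CO→154, NO₂→125. Ranked high→low: 200, 195, 164, 154, 125. Second-highest sub-index = 195.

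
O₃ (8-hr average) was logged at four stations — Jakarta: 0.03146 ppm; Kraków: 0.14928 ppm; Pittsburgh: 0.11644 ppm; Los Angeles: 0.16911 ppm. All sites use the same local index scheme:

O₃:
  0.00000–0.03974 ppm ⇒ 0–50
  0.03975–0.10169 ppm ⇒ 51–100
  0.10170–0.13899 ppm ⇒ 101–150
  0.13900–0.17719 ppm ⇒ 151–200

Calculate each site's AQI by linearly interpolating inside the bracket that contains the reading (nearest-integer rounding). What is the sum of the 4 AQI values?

514

Jakarta: 0.03146 ∈ [0.00000, 0.03974] ↔ index [0, 50].
0 + (0.03146−0.00000)·(50−0)/(0.03974−0.00000) = 0 + 0.03146·50/0.03974 ≈ 39.58, so AQI = 40.
Kraków: 0.14928 ∈ [0.13900, 0.17719] ↔ index [151, 200].
151 + (0.14928−0.13900)·(200−151)/(0.17719−0.13900) = 151 + 0.01028·49/0.03819 ≈ 164.19, so AQI = 164.
Pittsburgh 0.11644: bracket 0.10170–0.13899 → index 101–150; slope 49/0.03729, offset 0.01474.
AQI = 101 + 49/0.03729·0.01474 ≈ 120.37 ⇒ 120.
Los Angeles: 0.16911 ∈ [0.13900, 0.17719] ↔ index [151, 200].
151 + (0.16911−0.13900)·(200−151)/(0.17719−0.13900) = 151 + 0.03011·49/0.03819 ≈ 189.63, so AQI = 190.
AQIs: Jakarta=40, Kraków=164, Pittsburgh=120, Los Angeles=190. Sum = 40 + 164 + 120 + 190 = 514.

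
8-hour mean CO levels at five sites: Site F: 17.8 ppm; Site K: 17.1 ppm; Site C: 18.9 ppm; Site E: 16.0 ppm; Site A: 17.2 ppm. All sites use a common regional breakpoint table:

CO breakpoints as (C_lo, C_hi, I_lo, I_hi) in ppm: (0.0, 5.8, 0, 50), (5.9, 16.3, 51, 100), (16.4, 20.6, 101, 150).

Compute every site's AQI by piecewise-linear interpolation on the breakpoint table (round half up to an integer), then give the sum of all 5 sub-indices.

Site F: 17.8 ∈ [16.4, 20.6] ↔ index [101, 150].
101 + (17.8−16.4)·(150−101)/(20.6−16.4) = 101 + 1.4·49/4.2 ≈ 117.33, so AQI = 117.
Site K: 17.1 ∈ [16.4, 20.6] ↔ index [101, 150].
101 + (17.1−16.4)·(150−101)/(20.6−16.4) = 101 + 0.7·49/4.2 ≈ 109.17, so AQI = 109.
Site C 18.9: bracket 16.4–20.6 → index 101–150; slope 49/4.2, offset 2.5.
AQI = 101 + 49/4.2·2.5 ≈ 130.17 ⇒ 130.
Site E: row 5.9–16.3 (AQI 51–100). (100−51)·(16.0−5.9)/(16.3−5.9) + 51 = 49·10.1/10.4 + 51 ≈ 98.59 → 99.
Site A: 17.2 ∈ [16.4, 20.6] ↔ index [101, 150].
101 + (17.2−16.4)·(150−101)/(20.6−16.4) = 101 + 0.8·49/4.2 ≈ 110.33, so AQI = 110.
AQIs: Site F=117, Site K=109, Site C=130, Site E=99, Site A=110. Sum = 117 + 109 + 130 + 99 + 110 = 565.

565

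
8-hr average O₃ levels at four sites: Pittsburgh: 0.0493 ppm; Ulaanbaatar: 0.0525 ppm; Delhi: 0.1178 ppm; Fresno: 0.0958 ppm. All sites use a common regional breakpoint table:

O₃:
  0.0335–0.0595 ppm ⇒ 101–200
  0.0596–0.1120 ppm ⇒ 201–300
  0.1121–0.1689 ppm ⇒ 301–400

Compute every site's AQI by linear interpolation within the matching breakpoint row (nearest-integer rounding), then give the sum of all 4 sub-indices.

914

Pittsburgh: row 0.0335–0.0595 (AQI 101–200). (200−101)·(0.0493−0.0335)/(0.0595−0.0335) + 101 = 99·0.0158/0.0260 + 101 ≈ 161.16 → 161.
Ulaanbaatar: row 0.0335–0.0595 (AQI 101–200). (200−101)·(0.0525−0.0335)/(0.0595−0.0335) + 101 = 99·0.0190/0.0260 + 101 ≈ 173.35 → 173.
Delhi 0.1178: bracket 0.1121–0.1689 → index 301–400; slope 99/0.0568, offset 0.0057.
AQI = 301 + 99/0.0568·0.0057 ≈ 310.93 ⇒ 311.
Fresno 0.0958: bracket 0.0596–0.1120 → index 201–300; slope 99/0.0524, offset 0.0362.
AQI = 201 + 99/0.0524·0.0362 ≈ 269.39 ⇒ 269.
AQIs: Pittsburgh=161, Ulaanbaatar=173, Delhi=311, Fresno=269. Sum = 161 + 173 + 311 + 269 = 914.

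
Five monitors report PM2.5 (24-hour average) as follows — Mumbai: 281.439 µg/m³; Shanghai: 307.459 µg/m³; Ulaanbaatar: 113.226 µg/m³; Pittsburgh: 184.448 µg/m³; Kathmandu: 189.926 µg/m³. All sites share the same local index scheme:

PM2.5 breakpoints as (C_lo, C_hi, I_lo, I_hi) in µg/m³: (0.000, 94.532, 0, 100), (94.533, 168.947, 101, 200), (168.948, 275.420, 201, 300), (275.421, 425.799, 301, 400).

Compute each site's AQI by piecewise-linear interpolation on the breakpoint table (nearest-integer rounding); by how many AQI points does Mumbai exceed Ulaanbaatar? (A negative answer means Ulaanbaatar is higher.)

179

Mumbai: 281.439 ∈ [275.421, 425.799] ↔ index [301, 400].
301 + (281.439−275.421)·(400−301)/(425.799−275.421) = 301 + 6.018·99/150.378 ≈ 304.96, so AQI = 305.
Shanghai: 307.459 ∈ [275.421, 425.799] ↔ index [301, 400].
301 + (307.459−275.421)·(400−301)/(425.799−275.421) = 301 + 32.038·99/150.378 ≈ 322.09, so AQI = 322.
Ulaanbaatar: row 94.533–168.947 (AQI 101–200). (200−101)·(113.226−94.533)/(168.947−94.533) + 101 = 99·18.693/74.414 + 101 ≈ 125.87 → 126.
Pittsburgh: 184.448 lies in 168.948–275.420, so I_lo=201, I_hi=300, C_lo=168.948, C_hi=275.420.
(300−201)/(275.420−168.948) × (184.448−168.948) + 201 = 99/106.472 × 15.500 + 201 ≈ 215.41 → 215.
Kathmandu 189.926: bracket 168.948–275.420 → index 201–300; slope 99/106.472, offset 20.978.
AQI = 201 + 99/106.472·20.978 ≈ 220.51 ⇒ 221.
AQIs: Mumbai=305, Shanghai=322, Ulaanbaatar=126, Pittsburgh=215, Kathmandu=221. Mumbai (305) − Ulaanbaatar (126) = 179.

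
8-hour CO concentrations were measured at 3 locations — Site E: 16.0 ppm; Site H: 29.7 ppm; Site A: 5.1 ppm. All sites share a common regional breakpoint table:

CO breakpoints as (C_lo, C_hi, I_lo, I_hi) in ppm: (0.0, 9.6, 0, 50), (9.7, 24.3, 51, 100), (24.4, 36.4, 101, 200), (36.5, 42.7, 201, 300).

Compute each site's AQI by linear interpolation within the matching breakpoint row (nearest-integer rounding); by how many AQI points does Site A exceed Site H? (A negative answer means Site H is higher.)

-118

Site E: row 9.7–24.3 (AQI 51–100). (100−51)·(16.0−9.7)/(24.3−9.7) + 51 = 49·6.3/14.6 + 51 ≈ 72.14 → 72.
Site H: row 24.4–36.4 (AQI 101–200). (200−101)·(29.7−24.4)/(36.4−24.4) + 101 = 99·5.3/12.0 + 101 ≈ 144.73 → 145.
Site A: row 0.0–9.6 (AQI 0–50). (50−0)·(5.1−0.0)/(9.6−0.0) + 0 = 50·5.1/9.6 + 0 ≈ 26.56 → 27.
AQIs: Site E=72, Site H=145, Site A=27. Site A (27) − Site H (145) = -118.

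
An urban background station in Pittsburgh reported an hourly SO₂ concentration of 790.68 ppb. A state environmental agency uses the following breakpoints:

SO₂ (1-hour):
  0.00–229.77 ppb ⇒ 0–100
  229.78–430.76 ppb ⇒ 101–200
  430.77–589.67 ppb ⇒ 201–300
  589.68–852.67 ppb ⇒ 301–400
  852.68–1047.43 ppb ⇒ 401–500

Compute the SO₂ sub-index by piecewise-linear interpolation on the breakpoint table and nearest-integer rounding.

377

SO₂: 790.68 lies in 589.68–852.67, so I_lo=301, I_hi=400, C_lo=589.68, C_hi=852.67.
(400−301)/(852.67−589.68) × (790.68−589.68) + 301 = 99/262.99 × 201.00 + 301 ≈ 376.66 → 377.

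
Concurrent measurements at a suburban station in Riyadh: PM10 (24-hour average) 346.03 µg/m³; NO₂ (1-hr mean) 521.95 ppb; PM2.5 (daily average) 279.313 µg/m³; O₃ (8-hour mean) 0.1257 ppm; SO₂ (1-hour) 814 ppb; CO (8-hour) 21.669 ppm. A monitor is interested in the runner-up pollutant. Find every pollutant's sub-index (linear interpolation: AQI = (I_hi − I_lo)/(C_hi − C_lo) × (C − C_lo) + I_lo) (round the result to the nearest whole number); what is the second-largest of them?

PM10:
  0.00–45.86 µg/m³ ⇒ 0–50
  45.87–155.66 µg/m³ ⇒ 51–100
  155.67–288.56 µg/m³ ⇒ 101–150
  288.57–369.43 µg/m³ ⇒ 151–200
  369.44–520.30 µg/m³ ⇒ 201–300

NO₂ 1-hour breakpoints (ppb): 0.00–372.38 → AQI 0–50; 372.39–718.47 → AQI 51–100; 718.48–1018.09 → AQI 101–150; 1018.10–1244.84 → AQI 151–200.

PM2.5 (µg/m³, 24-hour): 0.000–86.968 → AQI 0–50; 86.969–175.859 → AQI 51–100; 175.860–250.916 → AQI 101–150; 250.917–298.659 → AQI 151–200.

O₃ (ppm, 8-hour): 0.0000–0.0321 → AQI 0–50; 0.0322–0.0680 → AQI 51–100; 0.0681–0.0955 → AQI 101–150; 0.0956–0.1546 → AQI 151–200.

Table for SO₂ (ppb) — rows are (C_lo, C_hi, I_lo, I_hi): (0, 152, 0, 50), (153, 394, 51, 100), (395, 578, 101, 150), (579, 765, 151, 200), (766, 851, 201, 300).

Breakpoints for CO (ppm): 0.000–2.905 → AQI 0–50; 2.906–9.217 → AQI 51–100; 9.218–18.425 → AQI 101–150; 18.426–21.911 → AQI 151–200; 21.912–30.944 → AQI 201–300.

197

PM10 346.03: bracket 288.57–369.43 → index 151–200; slope 49/80.86, offset 57.46.
AQI = 151 + 49/80.86·57.46 ≈ 185.82 ⇒ 186.
NO₂: 521.95 lies in 372.39–718.47, so I_lo=51, I_hi=100, C_lo=372.39, C_hi=718.47.
(100−51)/(718.47−372.39) × (521.95−372.39) + 51 = 49/346.08 × 149.56 + 51 ≈ 72.18 → 72.
PM2.5: 279.313 ∈ [250.917, 298.659] ↔ index [151, 200].
151 + (279.313−250.917)·(200−151)/(298.659−250.917) = 151 + 28.396·49/47.742 ≈ 180.14, so AQI = 180.
O₃: 0.1257 ∈ [0.0956, 0.1546] ↔ index [151, 200].
151 + (0.1257−0.0956)·(200−151)/(0.1546−0.0956) = 151 + 0.0301·49/0.0590 ≈ 176.00, so AQI = 176.
SO₂: 814 ∈ [766, 851] ↔ index [201, 300].
201 + (814−766)·(300−201)/(851−766) = 201 + 48·99/85 ≈ 256.91, so AQI = 257.
CO: 21.669 ∈ [18.426, 21.911] ↔ index [151, 200].
151 + (21.669−18.426)·(200−151)/(21.911−18.426) = 151 + 3.243·49/3.485 ≈ 196.60, so AQI = 197.
Sub-indices: PM10→186, NO₂→72, PM2.5→180, O₃→176, SO₂→257, CO→197. Ranked high→low: 257, 197, 186, 180, 176, 72. Second-highest sub-index = 197.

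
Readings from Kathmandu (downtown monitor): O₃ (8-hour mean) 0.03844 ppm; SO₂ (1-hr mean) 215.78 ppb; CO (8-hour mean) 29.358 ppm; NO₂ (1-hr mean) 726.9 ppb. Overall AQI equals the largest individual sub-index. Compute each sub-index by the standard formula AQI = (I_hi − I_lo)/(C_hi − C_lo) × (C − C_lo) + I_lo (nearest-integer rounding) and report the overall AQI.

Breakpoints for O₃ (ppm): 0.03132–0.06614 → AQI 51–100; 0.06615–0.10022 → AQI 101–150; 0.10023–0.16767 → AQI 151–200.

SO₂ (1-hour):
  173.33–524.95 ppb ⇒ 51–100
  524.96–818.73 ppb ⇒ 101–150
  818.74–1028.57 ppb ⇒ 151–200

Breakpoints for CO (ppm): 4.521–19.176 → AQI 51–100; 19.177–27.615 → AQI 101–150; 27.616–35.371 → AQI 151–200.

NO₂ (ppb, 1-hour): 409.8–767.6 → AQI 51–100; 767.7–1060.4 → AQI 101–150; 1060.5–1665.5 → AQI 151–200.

O₃: 0.03844 ∈ [0.03132, 0.06614] ↔ index [51, 100].
51 + (0.03844−0.03132)·(100−51)/(0.06614−0.03132) = 51 + 0.00712·49/0.03482 ≈ 61.02, so AQI = 61.
SO₂: 215.78 ∈ [173.33, 524.95] ↔ index [51, 100].
51 + (215.78−173.33)·(100−51)/(524.95−173.33) = 51 + 42.45·49/351.62 ≈ 56.92, so AQI = 57.
CO: row 27.616–35.371 (AQI 151–200). (200−151)·(29.358−27.616)/(35.371−27.616) + 151 = 49·1.742/7.755 + 151 ≈ 162.01 → 162.
NO₂: row 409.8–767.6 (AQI 51–100). (100−51)·(726.9−409.8)/(767.6−409.8) + 51 = 49·317.1/357.8 + 51 ≈ 94.43 → 94.
Sub-indices: O₃→61, SO₂→57, CO→162, NO₂→94. Overall AQI = max = 162; dominant pollutant is CO.

162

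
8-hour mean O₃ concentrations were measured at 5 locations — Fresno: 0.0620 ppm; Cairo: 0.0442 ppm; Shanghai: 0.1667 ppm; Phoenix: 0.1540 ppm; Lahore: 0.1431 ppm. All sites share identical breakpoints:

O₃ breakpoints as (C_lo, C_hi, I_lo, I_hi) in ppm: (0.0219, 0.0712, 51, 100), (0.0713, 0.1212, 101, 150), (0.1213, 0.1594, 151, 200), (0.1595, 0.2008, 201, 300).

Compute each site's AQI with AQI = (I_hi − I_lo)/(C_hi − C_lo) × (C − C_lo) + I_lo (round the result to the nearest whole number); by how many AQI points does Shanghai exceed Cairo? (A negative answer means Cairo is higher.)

145

Fresno: 0.0620 ∈ [0.0219, 0.0712] ↔ index [51, 100].
51 + (0.0620−0.0219)·(100−51)/(0.0712−0.0219) = 51 + 0.0401·49/0.0493 ≈ 90.86, so AQI = 91.
Cairo: 0.0442 lies in 0.0219–0.0712, so I_lo=51, I_hi=100, C_lo=0.0219, C_hi=0.0712.
(100−51)/(0.0712−0.0219) × (0.0442−0.0219) + 51 = 49/0.0493 × 0.0223 + 51 ≈ 73.16 → 73.
Shanghai: 0.1667 lies in 0.1595–0.2008, so I_lo=201, I_hi=300, C_lo=0.1595, C_hi=0.2008.
(300−201)/(0.2008−0.1595) × (0.1667−0.1595) + 201 = 99/0.0413 × 0.0072 + 201 ≈ 218.26 → 218.
Phoenix: 0.1540 ∈ [0.1213, 0.1594] ↔ index [151, 200].
151 + (0.1540−0.1213)·(200−151)/(0.1594−0.1213) = 151 + 0.0327·49/0.0381 ≈ 193.06, so AQI = 193.
Lahore: 0.1431 lies in 0.1213–0.1594, so I_lo=151, I_hi=200, C_lo=0.1213, C_hi=0.1594.
(200−151)/(0.1594−0.1213) × (0.1431−0.1213) + 151 = 49/0.0381 × 0.0218 + 151 ≈ 179.04 → 179.
AQIs: Fresno=91, Cairo=73, Shanghai=218, Phoenix=193, Lahore=179. Shanghai (218) − Cairo (73) = 145.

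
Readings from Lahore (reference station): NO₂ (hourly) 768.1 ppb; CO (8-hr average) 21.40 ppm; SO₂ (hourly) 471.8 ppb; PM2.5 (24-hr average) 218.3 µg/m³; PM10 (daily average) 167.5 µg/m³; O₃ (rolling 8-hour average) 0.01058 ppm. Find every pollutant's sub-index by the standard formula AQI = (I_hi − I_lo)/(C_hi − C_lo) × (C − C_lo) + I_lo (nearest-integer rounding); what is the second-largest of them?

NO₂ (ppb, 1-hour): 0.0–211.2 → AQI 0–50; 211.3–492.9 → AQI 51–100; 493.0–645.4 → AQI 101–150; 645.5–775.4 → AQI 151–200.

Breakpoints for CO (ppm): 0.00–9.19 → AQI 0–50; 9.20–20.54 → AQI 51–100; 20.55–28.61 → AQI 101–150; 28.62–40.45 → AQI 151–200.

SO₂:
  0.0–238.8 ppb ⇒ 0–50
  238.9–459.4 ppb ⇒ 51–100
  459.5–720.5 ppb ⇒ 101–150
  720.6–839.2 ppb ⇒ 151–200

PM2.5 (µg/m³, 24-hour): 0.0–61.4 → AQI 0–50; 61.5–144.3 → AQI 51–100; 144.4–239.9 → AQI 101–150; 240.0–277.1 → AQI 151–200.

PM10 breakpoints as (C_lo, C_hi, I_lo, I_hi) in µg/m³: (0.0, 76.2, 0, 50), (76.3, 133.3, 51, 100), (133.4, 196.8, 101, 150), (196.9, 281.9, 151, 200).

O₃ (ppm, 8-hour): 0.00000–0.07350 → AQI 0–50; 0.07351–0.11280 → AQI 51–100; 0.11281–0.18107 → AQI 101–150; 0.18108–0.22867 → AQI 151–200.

139

NO₂: row 645.5–775.4 (AQI 151–200). (200−151)·(768.1−645.5)/(775.4−645.5) + 151 = 49·122.6/129.9 + 151 ≈ 197.25 → 197.
CO: 21.40 ∈ [20.55, 28.61] ↔ index [101, 150].
101 + (21.40−20.55)·(150−101)/(28.61−20.55) = 101 + 0.85·49/8.06 ≈ 106.17, so AQI = 106.
SO₂: 471.8 ∈ [459.5, 720.5] ↔ index [101, 150].
101 + (471.8−459.5)·(150−101)/(720.5−459.5) = 101 + 12.3·49/261.0 ≈ 103.31, so AQI = 103.
PM2.5: 218.3 ∈ [144.4, 239.9] ↔ index [101, 150].
101 + (218.3−144.4)·(150−101)/(239.9−144.4) = 101 + 73.9·49/95.5 ≈ 138.92, so AQI = 139.
PM10: 167.5 ∈ [133.4, 196.8] ↔ index [101, 150].
101 + (167.5−133.4)·(150−101)/(196.8−133.4) = 101 + 34.1·49/63.4 ≈ 127.35, so AQI = 127.
O₃: 0.01058 lies in 0.00000–0.07350, so I_lo=0, I_hi=50, C_lo=0.00000, C_hi=0.07350.
(50−0)/(0.07350−0.00000) × (0.01058−0.00000) + 0 = 50/0.07350 × 0.01058 + 0 ≈ 7.20 → 7.
Sub-indices: NO₂→197, CO→106, SO₂→103, PM2.5→139, PM10→127, O₃→7. Ranked high→low: 197, 139, 127, 106, 103, 7. Second-highest sub-index = 139.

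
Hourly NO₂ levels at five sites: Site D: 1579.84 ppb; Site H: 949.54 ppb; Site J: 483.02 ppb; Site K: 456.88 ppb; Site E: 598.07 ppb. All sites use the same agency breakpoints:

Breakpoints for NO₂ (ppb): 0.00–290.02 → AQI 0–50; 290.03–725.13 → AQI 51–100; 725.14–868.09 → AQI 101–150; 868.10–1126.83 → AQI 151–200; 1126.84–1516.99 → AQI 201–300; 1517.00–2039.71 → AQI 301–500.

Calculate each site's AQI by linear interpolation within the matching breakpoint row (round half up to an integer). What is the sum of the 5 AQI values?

720

Site D: row 1517.00–2039.71 (AQI 301–500). (500−301)·(1579.84−1517.00)/(2039.71−1517.00) + 301 = 199·62.84/522.71 + 301 ≈ 324.92 → 325.
Site H: row 868.10–1126.83 (AQI 151–200). (200−151)·(949.54−868.10)/(1126.83−868.10) + 151 = 49·81.44/258.73 + 151 ≈ 166.42 → 166.
Site J: 483.02 lies in 290.03–725.13, so I_lo=51, I_hi=100, C_lo=290.03, C_hi=725.13.
(100−51)/(725.13−290.03) × (483.02−290.03) + 51 = 49/435.10 × 192.99 + 51 ≈ 72.73 → 73.
Site K: 456.88 ∈ [290.03, 725.13] ↔ index [51, 100].
51 + (456.88−290.03)·(100−51)/(725.13−290.03) = 51 + 166.85·49/435.10 ≈ 69.79, so AQI = 70.
Site E: 598.07 lies in 290.03–725.13, so I_lo=51, I_hi=100, C_lo=290.03, C_hi=725.13.
(100−51)/(725.13−290.03) × (598.07−290.03) + 51 = 49/435.10 × 308.04 + 51 ≈ 85.69 → 86.
AQIs: Site D=325, Site H=166, Site J=73, Site K=70, Site E=86. Sum = 325 + 166 + 73 + 70 + 86 = 720.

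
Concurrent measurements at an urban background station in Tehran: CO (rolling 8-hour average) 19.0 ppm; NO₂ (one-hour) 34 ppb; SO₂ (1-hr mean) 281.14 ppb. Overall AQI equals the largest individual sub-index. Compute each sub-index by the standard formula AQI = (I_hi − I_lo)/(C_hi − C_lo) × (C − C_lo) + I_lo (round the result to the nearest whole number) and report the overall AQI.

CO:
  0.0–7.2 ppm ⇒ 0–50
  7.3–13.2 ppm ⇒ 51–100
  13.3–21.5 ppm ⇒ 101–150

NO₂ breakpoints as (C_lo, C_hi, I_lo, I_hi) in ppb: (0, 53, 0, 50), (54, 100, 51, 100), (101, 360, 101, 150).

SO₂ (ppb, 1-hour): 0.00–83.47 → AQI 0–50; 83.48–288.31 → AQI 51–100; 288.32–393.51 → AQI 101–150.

CO: row 13.3–21.5 (AQI 101–150). (150−101)·(19.0−13.3)/(21.5−13.3) + 101 = 49·5.7/8.2 + 101 ≈ 135.06 → 135.
NO₂ 34: bracket 0–53 → index 0–50; slope 50/53, offset 34.
AQI = 0 + 50/53·34 ≈ 32.08 ⇒ 32.
SO₂: row 83.48–288.31 (AQI 51–100). (100−51)·(281.14−83.48)/(288.31−83.48) + 51 = 49·197.66/204.83 + 51 ≈ 98.28 → 98.
Sub-indices: CO→135, NO₂→32, SO₂→98. Overall AQI = max = 135; dominant pollutant is CO.

135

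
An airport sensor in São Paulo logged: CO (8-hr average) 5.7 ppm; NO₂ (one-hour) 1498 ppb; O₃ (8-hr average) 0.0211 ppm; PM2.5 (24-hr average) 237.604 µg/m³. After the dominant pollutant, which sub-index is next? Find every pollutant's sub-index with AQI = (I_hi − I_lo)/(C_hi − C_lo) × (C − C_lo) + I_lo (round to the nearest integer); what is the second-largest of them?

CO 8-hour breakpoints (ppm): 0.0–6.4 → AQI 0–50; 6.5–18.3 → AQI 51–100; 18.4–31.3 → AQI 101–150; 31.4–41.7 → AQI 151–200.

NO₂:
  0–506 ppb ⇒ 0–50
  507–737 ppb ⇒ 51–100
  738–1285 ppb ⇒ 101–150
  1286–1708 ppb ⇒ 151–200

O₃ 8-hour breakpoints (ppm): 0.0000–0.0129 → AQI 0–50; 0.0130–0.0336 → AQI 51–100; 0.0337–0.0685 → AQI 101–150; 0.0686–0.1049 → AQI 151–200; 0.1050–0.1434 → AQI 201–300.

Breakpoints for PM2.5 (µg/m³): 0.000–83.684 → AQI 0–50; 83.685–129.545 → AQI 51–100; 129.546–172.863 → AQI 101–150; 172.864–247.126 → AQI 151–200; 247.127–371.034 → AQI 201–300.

176

CO 5.7: bracket 0.0–6.4 → index 0–50; slope 50/6.4, offset 5.7.
AQI = 0 + 50/6.4·5.7 ≈ 44.53 ⇒ 45.
NO₂: row 1286–1708 (AQI 151–200). (200−151)·(1498−1286)/(1708−1286) + 151 = 49·212/422 + 151 ≈ 175.62 → 176.
O₃ 0.0211: bracket 0.0130–0.0336 → index 51–100; slope 49/0.0206, offset 0.0081.
AQI = 51 + 49/0.0206·0.0081 ≈ 70.27 ⇒ 70.
PM2.5: 237.604 ∈ [172.864, 247.126] ↔ index [151, 200].
151 + (237.604−172.864)·(200−151)/(247.126−172.864) = 151 + 64.740·49/74.262 ≈ 193.72, so AQI = 194.
Sub-indices: CO→45, NO₂→176, O₃→70, PM2.5→194. Ranked high→low: 194, 176, 70, 45. Second-highest sub-index = 176.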